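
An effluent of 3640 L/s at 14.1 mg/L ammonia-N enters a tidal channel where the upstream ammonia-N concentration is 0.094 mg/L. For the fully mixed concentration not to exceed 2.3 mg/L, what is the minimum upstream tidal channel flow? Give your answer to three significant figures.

Set C_mix = 2.3: (Q·0.09400 + 3640·14.10) / (Q + 3640) = 2.3
→ Q = 3640·(14.10 − 2.3)/(2.3 − 0.09400) = 19470 L/s.

19500 L/s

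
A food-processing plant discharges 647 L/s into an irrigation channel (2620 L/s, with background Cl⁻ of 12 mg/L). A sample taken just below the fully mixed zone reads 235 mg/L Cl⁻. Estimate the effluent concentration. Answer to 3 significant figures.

Mass balance: 2620·12.00 + 647.0·Cₑ = 3267·235.0
→ Cₑ = (3267·235.0 − 2620·12.00) / 647.0 = 1138 mg/L.

1140 mg/L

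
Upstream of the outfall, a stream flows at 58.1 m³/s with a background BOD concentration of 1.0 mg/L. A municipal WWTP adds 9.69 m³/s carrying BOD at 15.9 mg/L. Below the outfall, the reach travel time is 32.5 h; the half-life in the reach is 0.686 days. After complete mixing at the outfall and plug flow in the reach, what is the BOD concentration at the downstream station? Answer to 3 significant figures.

0.797 mg/L

Mixed concentration C = ΣQC/ΣQ = (58.10·1.000 + 9.690·15.90) / 67.79 = 212.2/67.79 = 3.130 mg/L.
Half-life 0.686 d → k = ln 2 / 0.686 = 1.010 d⁻¹.
First-order decay: C = 3.130·exp(−k·t) = 3.130·0.2545 = 0.7967 mg/L.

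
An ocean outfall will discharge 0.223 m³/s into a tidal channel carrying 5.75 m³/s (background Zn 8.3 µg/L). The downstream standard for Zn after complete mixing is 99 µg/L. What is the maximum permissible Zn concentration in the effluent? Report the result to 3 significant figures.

At the limit, (Qr·Cr + Qe·Cₑ)/(Qr + Qe) = 99:
Cₑ = (5.973·99 − 5.750·8.300) / 0.2230 = 2438 µg/L.

2440 µg/L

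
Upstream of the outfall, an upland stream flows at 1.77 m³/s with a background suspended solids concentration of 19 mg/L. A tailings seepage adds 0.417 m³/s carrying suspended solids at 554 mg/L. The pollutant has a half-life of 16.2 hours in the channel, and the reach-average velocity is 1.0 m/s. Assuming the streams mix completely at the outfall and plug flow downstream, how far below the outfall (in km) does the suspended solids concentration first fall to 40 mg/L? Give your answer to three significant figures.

93.1 km

Mixed concentration C = ΣQC/ΣQ = (1.770·19.00 + 0.4170·554.0) / 2.187 = 264.6/2.187 = 121.0 mg/L.
Half-life 16.2 h → k = ln 2 / 16.2 = 0.04279 h⁻¹ = 1.027 d⁻¹.
Set 121.0·exp(−k·t) = 40 → t = ln(121.0/40)/k = 93140 s = 25.87 h.
Distance = v·t = 1.0·93140 = 93140 m = 93.14 km.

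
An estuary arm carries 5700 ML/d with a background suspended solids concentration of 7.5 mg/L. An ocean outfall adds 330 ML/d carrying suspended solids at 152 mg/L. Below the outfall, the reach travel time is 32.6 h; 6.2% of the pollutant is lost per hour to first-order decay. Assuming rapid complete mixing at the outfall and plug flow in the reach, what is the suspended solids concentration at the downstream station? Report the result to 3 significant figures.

Conservation of mass: C = (5700·7.500 + 330.0·152.0) / 6030 = 92910/6030 = 15.41 mg/L.
6.2%/h lost → k = −ln(1 − 0.062) = 0.06401 h⁻¹.
First-order decay: C = 15.41·exp(−k·t) = 15.41·0.1241 = 1.912 mg/L.

1.91 mg/L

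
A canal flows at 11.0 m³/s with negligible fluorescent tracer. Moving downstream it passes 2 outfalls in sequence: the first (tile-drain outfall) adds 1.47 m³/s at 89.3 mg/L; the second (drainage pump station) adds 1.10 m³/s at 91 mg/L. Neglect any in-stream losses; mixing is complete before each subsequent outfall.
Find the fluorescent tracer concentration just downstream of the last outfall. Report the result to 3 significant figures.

Below outfall 1: Q → 12.47 m³/s, C = (11.00·0 + 1.470·89.30)/12.47 = 10.53 mg/L.
Below outfall 2: Q → 13.57 m³/s, C = (12.47·10.53 + 1.100·91.00)/13.57 = 17.05 mg/L.

17.1 mg/L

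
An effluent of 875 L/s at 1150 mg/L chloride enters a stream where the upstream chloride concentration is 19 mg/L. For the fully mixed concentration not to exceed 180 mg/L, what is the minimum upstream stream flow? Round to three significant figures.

Set C_mix = 180: (Q·19.00 + 875.0·1150) / (Q + 875.0) = 180
→ Q = 875.0·(1150 − 180)/(180 − 19.00) = 5272 L/s.

5270 L/s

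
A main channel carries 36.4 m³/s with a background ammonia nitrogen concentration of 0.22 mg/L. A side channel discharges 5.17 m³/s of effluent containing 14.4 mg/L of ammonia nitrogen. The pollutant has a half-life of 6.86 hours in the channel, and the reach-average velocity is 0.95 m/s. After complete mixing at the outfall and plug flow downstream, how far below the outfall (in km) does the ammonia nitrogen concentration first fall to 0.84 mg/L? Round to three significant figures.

Mass balance: C = (36.40·0.2200 + 5.170·14.40) / 41.57 = 82.46/41.57 = 1.984 mg/L.
Half-life 6.86 h → k = ln 2 / 6.86 = 0.1010 h⁻¹ = 2.425 d⁻¹.
Set 1.984·exp(−k·t) = 0.84 → t = ln(1.984/0.84)/k = 30610 s = 8.504 h.
Distance = v·t = 0.95·30610 = 29080 m = 29.08 km.

29.1 km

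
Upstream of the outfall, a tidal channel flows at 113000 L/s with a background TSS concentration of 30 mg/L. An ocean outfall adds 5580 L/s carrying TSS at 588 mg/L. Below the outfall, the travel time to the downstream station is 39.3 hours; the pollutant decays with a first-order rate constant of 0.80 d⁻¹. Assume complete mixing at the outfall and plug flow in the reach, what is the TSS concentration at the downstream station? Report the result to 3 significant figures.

Flow-weighted average: C = (113000·30.00 + 5580·588.0) / 118600 = 6671000/118600 = 56.26 mg/L.
Applying C = C₀e^(−kt): 56.26 × 0.2698 = 15.18 mg/L.

15.2 mg/L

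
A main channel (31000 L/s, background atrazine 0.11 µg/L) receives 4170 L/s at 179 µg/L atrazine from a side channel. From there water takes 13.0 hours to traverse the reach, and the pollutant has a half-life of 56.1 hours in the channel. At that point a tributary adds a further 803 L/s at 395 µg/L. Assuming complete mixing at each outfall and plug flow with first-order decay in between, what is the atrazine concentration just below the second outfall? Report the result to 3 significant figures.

Conservation of mass: C = (31000·0.1100 + 4170·179.0) / 35170 = 749800/35170 = 21.32 µg/L; combined flow 35170 L/s.
Half-life 56.1 h → k = ln 2 / 56.1 = 0.01236 h⁻¹ = 0.2965 d⁻¹.
Decay over the reach: 21.32·exp(−kt) = 21.32·0.8516 = 18.16 µg/L.
At the second outfall, C = (35170·18.16 + 803.0·395.0) / (35170 + 803.0) = 26.57 µg/L.

26.6 µg/L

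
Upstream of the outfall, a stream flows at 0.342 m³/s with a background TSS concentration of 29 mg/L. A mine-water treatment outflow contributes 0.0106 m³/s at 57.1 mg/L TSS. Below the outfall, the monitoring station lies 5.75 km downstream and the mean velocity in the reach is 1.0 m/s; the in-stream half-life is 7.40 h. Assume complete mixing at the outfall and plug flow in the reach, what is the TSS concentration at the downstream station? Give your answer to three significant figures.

25.7 mg/L

Flow-weighted average: C = (0.3420·29.00 + 0.01060·57.10) / 0.3526 = 10.52/0.3526 = 29.84 mg/L.
Travel time t = 5.75·1000 / 1.0 = 5750 s = 1.597 h.
Half-life 7.40 h → k = ln 2 / 7.40 = 0.09367 h⁻¹ = 2.248 d⁻¹.
After decay, C = 29.84 × e^(−kt) = 29.84 × 0.8610 = 25.70 mg/L.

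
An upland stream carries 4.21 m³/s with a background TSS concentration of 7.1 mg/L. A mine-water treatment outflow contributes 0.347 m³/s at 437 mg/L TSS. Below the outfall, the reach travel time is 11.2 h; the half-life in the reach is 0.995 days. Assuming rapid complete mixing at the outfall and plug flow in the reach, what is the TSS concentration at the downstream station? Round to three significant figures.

After mixing, C = (4.210·7.100 + 0.3470·437.0) / 4.557 = 181.5/4.557 = 39.84 mg/L.
Half-life 0.995 d → k = ln 2 / 0.995 = 0.6966 d⁻¹.
First-order decay: C = 39.84·exp(−k·t) = 39.84·0.7225 = 28.78 mg/L.

28.8 mg/L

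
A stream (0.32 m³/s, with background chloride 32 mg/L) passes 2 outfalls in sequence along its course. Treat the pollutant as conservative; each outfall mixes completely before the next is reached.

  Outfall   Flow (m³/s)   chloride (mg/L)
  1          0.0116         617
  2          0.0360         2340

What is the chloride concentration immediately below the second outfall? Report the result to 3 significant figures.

After outfall 1: Q = 0.3200 + 0.01160 = 0.3316 m³/s; C = (0.3200·32.00 + 0.01160·617.0)/0.3316 = 52.46 mg/L.
After outfall 2: Q = 0.3316 + 0.03600 = 0.3676 m³/s; C = (0.3316·52.46 + 0.03600·2340)/0.3676 = 276.5 mg/L.

276 mg/L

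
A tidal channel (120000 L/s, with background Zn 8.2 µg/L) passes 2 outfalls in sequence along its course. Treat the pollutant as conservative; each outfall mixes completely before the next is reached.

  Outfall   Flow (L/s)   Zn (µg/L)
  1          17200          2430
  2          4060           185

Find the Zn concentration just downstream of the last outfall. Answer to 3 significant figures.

After outfall 1: Q = 120000 + 17200 = 137200 L/s; C = (120000·8.200 + 17200·2430)/137200 = 311.8 µg/L.
After outfall 2: Q = 137200 + 4060 = 141300 L/s; C = (137200·311.8 + 4060·185.0)/141300 = 308.2 µg/L.

308 µg/L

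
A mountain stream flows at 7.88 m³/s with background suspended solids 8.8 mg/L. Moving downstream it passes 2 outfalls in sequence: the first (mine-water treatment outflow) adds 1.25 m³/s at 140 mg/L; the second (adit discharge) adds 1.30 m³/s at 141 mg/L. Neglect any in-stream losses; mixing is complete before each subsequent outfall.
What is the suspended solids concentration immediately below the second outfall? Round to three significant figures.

41.0 mg/L

Below outfall 1: Q → 9.130 m³/s, C = (7.880·8.800 + 1.250·140.0)/9.130 = 26.76 mg/L.
Below outfall 2: Q → 10.43 m³/s, C = (9.130·26.76 + 1.300·141.0)/10.43 = 41.00 mg/L.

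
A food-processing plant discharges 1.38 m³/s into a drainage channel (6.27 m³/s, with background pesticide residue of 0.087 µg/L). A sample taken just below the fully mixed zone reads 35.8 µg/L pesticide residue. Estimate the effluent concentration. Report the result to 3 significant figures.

198 µg/L

Mass balance: 6.270·0.08700 + 1.380·Cₑ = 7.650·35.80
→ Cₑ = (7.650·35.80 − 6.270·0.08700) / 1.380 = 198.1 µg/L.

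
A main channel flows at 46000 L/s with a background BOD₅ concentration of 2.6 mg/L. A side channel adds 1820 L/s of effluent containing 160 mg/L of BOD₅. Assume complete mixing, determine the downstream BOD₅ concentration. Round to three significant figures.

Mass balance: C = (46000·2.600 + 1820·160.0) / 47820 = 410800/47820 = 8.591 mg/L.

8.59 mg/L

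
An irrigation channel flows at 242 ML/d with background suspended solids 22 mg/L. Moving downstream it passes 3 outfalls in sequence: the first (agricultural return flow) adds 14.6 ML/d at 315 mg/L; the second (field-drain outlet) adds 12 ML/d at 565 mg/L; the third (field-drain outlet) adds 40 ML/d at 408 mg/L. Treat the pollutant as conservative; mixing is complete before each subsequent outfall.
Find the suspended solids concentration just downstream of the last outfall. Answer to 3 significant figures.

Outfall 1: combined Q = 256.6 ML/d; C = (242.0·22.00 + 14.60·315.0)/256.6 = 38.67 mg/L.
Outfall 2: combined Q = 268.6 ML/d; C = (256.6·38.67 + 12.00·565.0)/268.6 = 62.19 mg/L.
Outfall 3: combined Q = 308.6 ML/d; C = (268.6·62.19 + 40.00·408.0)/308.6 = 107.0 mg/L.

107 mg/L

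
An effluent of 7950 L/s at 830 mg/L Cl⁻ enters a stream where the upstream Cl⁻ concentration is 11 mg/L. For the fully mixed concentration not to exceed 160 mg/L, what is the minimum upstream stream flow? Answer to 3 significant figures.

35700 L/s

Set C_mix = 160: (Q·11.00 + 7950·830.0) / (Q + 7950) = 160
→ Q = 7950·(830.0 − 160)/(160 − 11.00) = 35750 L/s.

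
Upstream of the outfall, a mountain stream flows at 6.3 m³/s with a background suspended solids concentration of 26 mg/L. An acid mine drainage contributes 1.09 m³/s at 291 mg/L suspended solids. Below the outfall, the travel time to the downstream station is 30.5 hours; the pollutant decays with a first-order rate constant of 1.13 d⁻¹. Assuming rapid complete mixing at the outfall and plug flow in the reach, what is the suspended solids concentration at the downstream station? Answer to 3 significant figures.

Mixed concentration C = ΣQC/ΣQ = (6.300·26.00 + 1.090·291.0) / 7.390 = 481.0/7.390 = 65.09 mg/L.
Applying C = C₀e^(−kt): 65.09 × 0.2379 = 15.48 mg/L.

15.5 mg/L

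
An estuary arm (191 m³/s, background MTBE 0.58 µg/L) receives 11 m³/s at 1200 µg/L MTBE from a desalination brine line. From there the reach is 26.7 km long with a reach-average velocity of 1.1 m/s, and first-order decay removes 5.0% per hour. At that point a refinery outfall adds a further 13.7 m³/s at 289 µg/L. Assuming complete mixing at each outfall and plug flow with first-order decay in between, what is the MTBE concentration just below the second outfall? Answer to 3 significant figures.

62.0 µg/L

Flow-weighted average: C = (191.0·0.5800 + 11.00·1200) / 202.0 = 13310/202.0 = 65.89 µg/L; combined flow 202.0 m³/s.
Travel time t = 26.7·1000 / 1.1 = 24270 s = 6.742 h.
5.0%/h lost → k = −ln(1 − 0.05) = 0.05129 h⁻¹.
Applying C = C₀e^(−kt): 65.89 × 0.7076 = 46.63 µg/L.
Second outfall: C = (202.0·46.63 + 13.70·289.0)/215.7 = 62.02 µg/L.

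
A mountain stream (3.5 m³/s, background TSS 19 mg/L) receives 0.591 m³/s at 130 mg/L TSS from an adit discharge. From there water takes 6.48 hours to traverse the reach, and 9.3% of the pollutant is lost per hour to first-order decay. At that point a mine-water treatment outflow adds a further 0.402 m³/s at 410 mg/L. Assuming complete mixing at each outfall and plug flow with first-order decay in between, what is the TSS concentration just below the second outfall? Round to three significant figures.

53.6 mg/L

After mixing, C = (3.500·19.00 + 0.5910·130.0) / 4.091 = 143.3/4.091 = 35.04 mg/L; combined flow 4.091 m³/s.
9.3%/h lost → k = −ln(1 − 0.093) = 0.09761 h⁻¹.
Decay over the reach: 35.04·exp(−kt) = 35.04·0.5312 = 18.61 mg/L.
At the second outfall, C = (4.091·18.61 + 0.4020·410.0) / (4.091 + 0.4020) = 53.63 mg/L.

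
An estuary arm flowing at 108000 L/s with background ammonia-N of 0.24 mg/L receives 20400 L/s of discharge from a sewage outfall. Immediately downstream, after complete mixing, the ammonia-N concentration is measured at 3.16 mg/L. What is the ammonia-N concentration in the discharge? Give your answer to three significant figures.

Mass balance: 108000·0.2400 + 20400·Cₑ = 128400·3.160
→ Cₑ = (128400·3.160 − 108000·0.2400) / 20400 = 18.62 mg/L.

18.6 mg/L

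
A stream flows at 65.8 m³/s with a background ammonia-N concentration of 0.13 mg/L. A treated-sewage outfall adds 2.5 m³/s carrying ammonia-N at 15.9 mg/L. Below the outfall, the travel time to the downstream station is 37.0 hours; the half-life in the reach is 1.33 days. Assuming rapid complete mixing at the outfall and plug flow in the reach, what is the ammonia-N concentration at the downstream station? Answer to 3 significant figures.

Mixed concentration C = ΣQC/ΣQ = (65.80·0.1300 + 2.500·15.90) / 68.30 = 48.30/68.30 = 0.7072 mg/L.
Half-life 1.33 d → k = ln 2 / 1.33 = 0.5212 d⁻¹.
After decay, C = 0.7072 × e^(−kt) = 0.7072 × 0.4478 = 0.3167 mg/L.

0.317 mg/L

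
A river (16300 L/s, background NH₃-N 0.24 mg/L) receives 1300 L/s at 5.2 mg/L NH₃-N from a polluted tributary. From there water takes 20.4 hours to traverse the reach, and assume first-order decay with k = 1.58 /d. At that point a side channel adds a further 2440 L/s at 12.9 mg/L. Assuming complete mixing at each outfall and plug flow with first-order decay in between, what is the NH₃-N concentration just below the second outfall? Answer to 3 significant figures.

1.71 mg/L

Mixed concentration C = ΣQC/ΣQ = (16300·0.2400 + 1300·5.200) / 17600 = 10670/17600 = 0.6064 mg/L; combined flow 17600 L/s.
After decay, C = 0.6064 × e^(−kt) = 0.6064 × 0.2611 = 0.1583 mg/L.
At the second outfall, C = (17600·0.1583 + 2440·12.90) / (17600 + 2440) = 1.710 mg/L.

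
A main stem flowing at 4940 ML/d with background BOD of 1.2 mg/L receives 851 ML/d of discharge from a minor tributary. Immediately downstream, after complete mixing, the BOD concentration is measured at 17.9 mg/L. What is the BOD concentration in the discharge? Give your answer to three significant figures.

Mass balance: 4940·1.200 + 851.0·Cₑ = 5791·17.90
→ Cₑ = (5791·17.90 − 4940·1.200) / 851.0 = 114.8 mg/L.

115 mg/L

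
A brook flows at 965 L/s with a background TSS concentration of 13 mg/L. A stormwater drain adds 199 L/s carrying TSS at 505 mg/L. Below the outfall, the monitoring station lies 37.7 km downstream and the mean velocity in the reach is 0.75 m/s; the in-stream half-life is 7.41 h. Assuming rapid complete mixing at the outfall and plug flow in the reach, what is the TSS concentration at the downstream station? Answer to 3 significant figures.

Flow-weighted average: C = (965.0·13.00 + 199.0·505.0) / 1164 = 113000/1164 = 97.11 mg/L.
Travel time t = 37.7·1000 / 0.75 = 50270 s = 13.96 h.
Half-life 7.41 h → k = ln 2 / 7.41 = 0.09354 h⁻¹ = 2.245 d⁻¹.
Applying C = C₀e^(−kt): 97.11 × 0.2709 = 26.30 mg/L.

26.3 mg/L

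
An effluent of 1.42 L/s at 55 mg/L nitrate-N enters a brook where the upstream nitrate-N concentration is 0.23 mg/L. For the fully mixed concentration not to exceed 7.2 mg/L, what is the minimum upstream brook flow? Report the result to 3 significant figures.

9.74 L/s

Set C_mix = 7.2: (Q·0.2300 + 1.420·55.00) / (Q + 1.420) = 7.2
→ Q = 1.420·(55.00 − 7.2)/(7.2 − 0.2300) = 9.738 L/s.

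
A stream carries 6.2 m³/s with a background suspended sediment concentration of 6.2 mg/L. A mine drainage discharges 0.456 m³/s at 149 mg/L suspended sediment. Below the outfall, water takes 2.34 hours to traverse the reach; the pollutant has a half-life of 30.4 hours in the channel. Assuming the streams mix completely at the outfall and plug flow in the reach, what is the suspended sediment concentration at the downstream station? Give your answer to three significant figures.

15.2 mg/L

Conservation of mass: C = (6.200·6.200 + 0.4560·149.0) / 6.656 = 106.4/6.656 = 15.98 mg/L.
Half-life 30.4 h → k = ln 2 / 30.4 = 0.02280 h⁻¹ = 0.5472 d⁻¹.
Applying C = C₀e^(−kt): 15.98 × 0.9480 = 15.15 mg/L.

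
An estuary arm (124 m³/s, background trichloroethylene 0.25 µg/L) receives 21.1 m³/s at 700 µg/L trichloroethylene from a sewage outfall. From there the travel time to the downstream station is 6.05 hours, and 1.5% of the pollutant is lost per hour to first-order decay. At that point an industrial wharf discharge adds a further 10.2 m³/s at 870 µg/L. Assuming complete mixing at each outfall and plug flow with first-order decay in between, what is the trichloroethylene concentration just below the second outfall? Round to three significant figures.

144 µg/L

After mixing, C = (124.0·0.2500 + 21.10·700.0) / 145.1 = 14800/145.1 = 102.0 µg/L; combined flow 145.1 m³/s.
1.5%/h lost → k = −ln(1 − 0.015) = 0.01511 h⁻¹.
After decay, C = 102.0 × e^(−kt) = 102.0 × 0.9126 = 93.09 µg/L.
Second outfall: C = (145.1·93.09 + 10.20·870.0)/155.3 = 144.1 µg/L.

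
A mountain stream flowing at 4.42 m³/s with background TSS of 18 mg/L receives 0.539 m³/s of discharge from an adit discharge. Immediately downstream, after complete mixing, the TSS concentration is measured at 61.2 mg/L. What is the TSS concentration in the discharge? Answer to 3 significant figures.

Mass balance: 4.420·18.00 + 0.5390·Cₑ = 4.959·61.20
→ Cₑ = (4.959·61.20 − 4.420·18.00) / 0.5390 = 415.5 mg/L.

415 mg/L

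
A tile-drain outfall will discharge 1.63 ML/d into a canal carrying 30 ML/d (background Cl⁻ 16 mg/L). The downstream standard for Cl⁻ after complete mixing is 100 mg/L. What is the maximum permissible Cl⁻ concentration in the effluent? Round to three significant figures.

At the limit, (Qr·Cr + Qe·Cₑ)/(Qr + Qe) = 100:
Cₑ = (31.63·100 − 30.00·16.00) / 1.630 = 1646 mg/L.

1650 mg/L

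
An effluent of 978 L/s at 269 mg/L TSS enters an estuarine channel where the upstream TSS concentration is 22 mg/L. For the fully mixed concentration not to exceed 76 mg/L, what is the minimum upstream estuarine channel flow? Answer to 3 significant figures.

3500 L/s

Set C_mix = 76: (Q·22.00 + 978.0·269.0) / (Q + 978.0) = 76
→ Q = 978.0·(269.0 − 76)/(76 − 22.00) = 3495 L/s.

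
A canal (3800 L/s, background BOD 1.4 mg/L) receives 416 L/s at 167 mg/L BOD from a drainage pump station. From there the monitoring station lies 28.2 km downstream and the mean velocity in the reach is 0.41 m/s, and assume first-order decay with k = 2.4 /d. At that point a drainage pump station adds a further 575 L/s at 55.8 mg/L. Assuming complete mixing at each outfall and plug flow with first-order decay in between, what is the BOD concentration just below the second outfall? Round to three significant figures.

9.01 mg/L

Conservation of mass: C = (3800·1.400 + 416.0·167.0) / 4216 = 74790/4216 = 17.74 mg/L; combined flow 4216 L/s.
Travel time t = 28.2·1000 / 0.41 = 68780 s = 19.11 h.
Applying C = C₀e^(−kt): 17.74 × 0.1480 = 2.625 mg/L.
At the second outfall, C = (4216·2.625 + 575.0·55.80) / (4216 + 575.0) = 9.007 mg/L.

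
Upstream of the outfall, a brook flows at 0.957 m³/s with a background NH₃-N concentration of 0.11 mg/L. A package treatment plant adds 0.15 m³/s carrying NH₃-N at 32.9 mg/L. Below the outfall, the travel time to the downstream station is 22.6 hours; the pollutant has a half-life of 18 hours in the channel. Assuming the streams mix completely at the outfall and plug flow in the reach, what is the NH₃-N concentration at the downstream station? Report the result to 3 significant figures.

Mass balance: C = (0.9570·0.1100 + 0.1500·32.90) / 1.107 = 5.040/1.107 = 4.553 mg/L.
Half-life 18 h → k = ln 2 / 18 = 0.03851 h⁻¹ = 0.9242 d⁻¹.
After decay, C = 4.553 × e^(−kt) = 4.553 × 0.4188 = 1.907 mg/L.

1.91 mg/L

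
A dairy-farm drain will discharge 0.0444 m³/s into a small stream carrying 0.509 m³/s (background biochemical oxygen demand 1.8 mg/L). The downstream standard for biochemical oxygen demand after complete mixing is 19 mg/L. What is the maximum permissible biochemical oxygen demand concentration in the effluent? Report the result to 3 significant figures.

At the limit, (Qr·Cr + Qe·Cₑ)/(Qr + Qe) = 19:
Cₑ = (0.5534·19 − 0.5090·1.800) / 0.04440 = 216.2 mg/L.

216 mg/L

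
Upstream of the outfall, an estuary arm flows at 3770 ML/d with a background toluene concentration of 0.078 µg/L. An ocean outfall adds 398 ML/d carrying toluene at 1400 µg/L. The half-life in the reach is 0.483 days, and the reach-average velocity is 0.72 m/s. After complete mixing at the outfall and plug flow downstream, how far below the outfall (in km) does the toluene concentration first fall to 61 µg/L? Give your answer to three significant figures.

34.0 km

After mixing, C = (3770·0.07800 + 398.0·1400) / 4168 = 557500/4168 = 133.8 µg/L.
Half-life 0.483 d → k = ln 2 / 0.483 = 1.435 d⁻¹.
Set 133.8·exp(−k·t) = 61 → t = ln(133.8/61)/k = 47270 s = 13.13 h.
Distance = v·t = 0.72·47270 = 34030 m = 34.03 km.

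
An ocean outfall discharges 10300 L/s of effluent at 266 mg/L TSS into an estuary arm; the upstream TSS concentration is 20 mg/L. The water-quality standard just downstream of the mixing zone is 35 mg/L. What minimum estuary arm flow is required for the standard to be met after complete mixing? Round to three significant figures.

159000 L/s

Set C_mix = 35: (Q·20.00 + 10300·266.0) / (Q + 10300) = 35
→ Q = 10300·(266.0 − 35)/(35 − 20.00) = 158600 L/s.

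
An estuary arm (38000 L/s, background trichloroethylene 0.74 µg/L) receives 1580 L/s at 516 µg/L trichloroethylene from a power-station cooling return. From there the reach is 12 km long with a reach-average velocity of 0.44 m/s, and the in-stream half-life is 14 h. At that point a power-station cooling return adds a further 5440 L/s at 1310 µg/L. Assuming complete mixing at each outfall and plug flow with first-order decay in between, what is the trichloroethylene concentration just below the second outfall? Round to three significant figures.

171 µg/L

Flow-weighted average: C = (38000·0.7400 + 1580·516.0) / 39580 = 843400/39580 = 21.31 µg/L; combined flow 39580 L/s.
Travel time t = 12·1000 / 0.44 = 27270 s = 7.576 h.
Half-life 14 h → k = ln 2 / 14 = 0.04951 h⁻¹ = 1.188 d⁻¹.
Decay over the reach: 21.31·exp(−kt) = 21.31·0.6872 = 14.64 µg/L.
At the second outfall, C = (39580·14.64 + 5440·1310) / (39580 + 5440) = 171.2 µg/L.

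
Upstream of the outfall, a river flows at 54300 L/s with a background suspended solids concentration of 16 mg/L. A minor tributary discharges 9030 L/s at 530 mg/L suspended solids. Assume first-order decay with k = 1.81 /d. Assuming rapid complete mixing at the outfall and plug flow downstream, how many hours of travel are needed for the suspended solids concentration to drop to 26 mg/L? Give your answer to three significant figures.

16.4 h

Flow-weighted average: C = (54300·16.00 + 9030·530.0) / 63330 = 5655000/63330 = 89.29 mg/L.
89.29·exp(−k·t) = 26 → t = ln(89.29/26)/k = 58890 s = 16.36 h.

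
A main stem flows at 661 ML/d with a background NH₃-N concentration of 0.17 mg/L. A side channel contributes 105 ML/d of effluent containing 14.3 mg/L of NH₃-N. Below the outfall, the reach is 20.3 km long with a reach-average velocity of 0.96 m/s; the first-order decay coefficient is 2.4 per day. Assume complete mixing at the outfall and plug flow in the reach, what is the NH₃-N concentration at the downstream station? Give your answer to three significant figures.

Mixed concentration C = ΣQC/ΣQ = (661.0·0.1700 + 105.0·14.30) / 766.0 = 1614/766.0 = 2.107 mg/L.
Travel time t = 20.3·1000 / 0.96 = 21150 s = 5.874 h.
After decay, C = 2.107 × e^(−kt) = 2.107 × 0.5558 = 1.171 mg/L.

1.17 mg/L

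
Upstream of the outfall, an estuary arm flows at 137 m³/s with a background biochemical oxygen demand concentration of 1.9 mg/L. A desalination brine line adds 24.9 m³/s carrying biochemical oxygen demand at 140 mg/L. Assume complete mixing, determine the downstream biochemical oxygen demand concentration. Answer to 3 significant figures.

23.1 mg/L

Mass balance: C = (137.0·1.900 + 24.90·140.0) / 161.9 = 3746/161.9 = 23.14 mg/L.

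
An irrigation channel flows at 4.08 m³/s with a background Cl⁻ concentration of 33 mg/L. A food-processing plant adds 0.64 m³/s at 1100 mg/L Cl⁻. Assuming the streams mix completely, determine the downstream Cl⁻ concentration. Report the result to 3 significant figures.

Mass balance: C = (4.080·33.00 + 0.6400·1100) / 4.720 = 838.6/4.720 = 177.7 mg/L.

178 mg/L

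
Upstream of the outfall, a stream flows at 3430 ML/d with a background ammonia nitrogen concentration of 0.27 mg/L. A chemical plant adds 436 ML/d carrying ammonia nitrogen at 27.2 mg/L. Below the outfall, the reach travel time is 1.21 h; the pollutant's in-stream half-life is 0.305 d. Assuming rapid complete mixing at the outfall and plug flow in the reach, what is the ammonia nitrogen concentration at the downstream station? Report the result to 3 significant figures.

2.95 mg/L

Flow-weighted average: C = (3430·0.2700 + 436.0·27.20) / 3866 = 12790/3866 = 3.307 mg/L.
Half-life 0.305 d → k = ln 2 / 0.305 = 2.273 d⁻¹.
Decay over the reach: 3.307·exp(−kt) = 3.307·0.8917 = 2.949 mg/L.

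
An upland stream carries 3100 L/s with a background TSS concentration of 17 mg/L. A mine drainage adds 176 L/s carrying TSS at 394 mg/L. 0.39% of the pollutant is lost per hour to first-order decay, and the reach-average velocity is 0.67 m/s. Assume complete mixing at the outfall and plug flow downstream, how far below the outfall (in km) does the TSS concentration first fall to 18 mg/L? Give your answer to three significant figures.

After mixing, C = (3100·17.00 + 176.0·394.0) / 3276 = 122000/3276 = 37.25 mg/L.
0.39%/h lost → k = −ln(1 − 0.0039) = 0.003908 h⁻¹.
Set 37.25·exp(−k·t) = 18 → t = ln(37.25/18)/k = 670100 s = 186.1 h.
Distance = v·t = 0.67·670100 = 449000 m = 449.0 km.

449 km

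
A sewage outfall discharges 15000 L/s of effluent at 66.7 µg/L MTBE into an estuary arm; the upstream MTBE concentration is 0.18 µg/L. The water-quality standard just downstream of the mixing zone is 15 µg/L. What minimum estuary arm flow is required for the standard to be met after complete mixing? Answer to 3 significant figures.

52300 L/s

Set C_mix = 15: (Q·0.1800 + 15000·66.70) / (Q + 15000) = 15
→ Q = 15000·(66.70 − 15)/(15 − 0.1800) = 52330 L/s.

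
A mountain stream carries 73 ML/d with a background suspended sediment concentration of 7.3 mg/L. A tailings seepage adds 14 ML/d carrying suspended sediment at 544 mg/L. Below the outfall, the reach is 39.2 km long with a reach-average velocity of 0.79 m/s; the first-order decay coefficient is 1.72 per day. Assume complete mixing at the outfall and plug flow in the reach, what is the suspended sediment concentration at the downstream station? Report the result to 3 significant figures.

34.9 mg/L

Mass balance: C = (73.00·7.300 + 14.00·544.0) / 87.00 = 8149/87.00 = 93.67 mg/L.
Travel time t = 39.2·1000 / 0.79 = 49620 s = 13.78 h.
Applying C = C₀e^(−kt): 93.67 × 0.3724 = 34.88 mg/L.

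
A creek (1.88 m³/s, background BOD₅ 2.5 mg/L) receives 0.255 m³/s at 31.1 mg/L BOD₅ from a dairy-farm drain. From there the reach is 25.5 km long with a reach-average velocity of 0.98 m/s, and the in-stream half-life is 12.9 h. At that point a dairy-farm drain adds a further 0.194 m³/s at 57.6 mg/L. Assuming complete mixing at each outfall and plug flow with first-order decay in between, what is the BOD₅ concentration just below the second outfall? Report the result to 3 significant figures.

8.48 mg/L

Flow-weighted average: C = (1.880·2.500 + 0.2550·31.10) / 2.135 = 12.63/2.135 = 5.916 mg/L; combined flow 2.135 m³/s.
Travel time t = 25.5·1000 / 0.98 = 26020 s = 7.228 h.
Half-life 12.9 h → k = ln 2 / 12.9 = 0.05373 h⁻¹ = 1.290 d⁻¹.
Applying C = C₀e^(−kt): 5.916 × 0.6782 = 4.012 mg/L.
At the second outfall, C = (2.135·4.012 + 0.1940·57.60) / (2.135 + 0.1940) = 8.476 mg/L.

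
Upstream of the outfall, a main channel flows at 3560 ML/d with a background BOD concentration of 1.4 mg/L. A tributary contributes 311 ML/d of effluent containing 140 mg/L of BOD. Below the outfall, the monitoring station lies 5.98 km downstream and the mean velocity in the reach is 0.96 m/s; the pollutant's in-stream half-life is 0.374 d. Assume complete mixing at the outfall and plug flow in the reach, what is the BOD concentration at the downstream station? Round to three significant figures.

11.0 mg/L

Conservation of mass: C = (3560·1.400 + 311.0·140.0) / 3871 = 48520/3871 = 12.54 mg/L.
Travel time t = 5.98·1000 / 0.96 = 6229 s = 1.730 h.
Half-life 0.374 d → k = ln 2 / 0.374 = 1.853 d⁻¹.
After decay, C = 12.54 × e^(−kt) = 12.54 × 0.8749 = 10.97 mg/L.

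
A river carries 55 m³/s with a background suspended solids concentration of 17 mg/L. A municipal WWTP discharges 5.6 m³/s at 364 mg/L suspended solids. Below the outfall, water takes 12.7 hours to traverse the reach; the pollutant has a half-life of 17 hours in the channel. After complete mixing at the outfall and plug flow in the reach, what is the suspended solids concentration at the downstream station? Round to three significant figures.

29.2 mg/L

Conservation of mass: C = (55.00·17.00 + 5.600·364.0) / 60.60 = 2973/60.60 = 49.07 mg/L.
Half-life 17 h → k = ln 2 / 17 = 0.04077 h⁻¹ = 0.9786 d⁻¹.
Decay over the reach: 49.07·exp(−kt) = 49.07·0.5958 = 29.23 mg/L.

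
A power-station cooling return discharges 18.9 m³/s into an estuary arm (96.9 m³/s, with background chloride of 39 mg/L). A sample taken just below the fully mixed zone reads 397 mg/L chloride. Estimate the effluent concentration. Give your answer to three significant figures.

Mass balance: 96.90·39.00 + 18.90·Cₑ = 115.8·397.0
→ Cₑ = (115.8·397.0 − 96.90·39.00) / 18.90 = 2232 mg/L.

2230 mg/L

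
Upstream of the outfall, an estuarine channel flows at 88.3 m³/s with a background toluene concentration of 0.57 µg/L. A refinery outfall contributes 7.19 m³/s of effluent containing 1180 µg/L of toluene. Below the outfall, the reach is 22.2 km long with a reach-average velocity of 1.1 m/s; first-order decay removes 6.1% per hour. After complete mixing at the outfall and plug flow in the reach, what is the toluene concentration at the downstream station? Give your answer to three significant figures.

Conservation of mass: C = (88.30·0.5700 + 7.190·1180) / 95.49 = 8535/95.49 = 89.38 µg/L.
Travel time t = 22.2·1000 / 1.1 = 20180 s = 5.606 h.
6.1%/h lost → k = −ln(1 − 0.061) = 0.06294 h⁻¹.
After decay, C = 89.38 × e^(−kt) = 89.38 × 0.7027 = 62.80 µg/L.

62.8 µg/L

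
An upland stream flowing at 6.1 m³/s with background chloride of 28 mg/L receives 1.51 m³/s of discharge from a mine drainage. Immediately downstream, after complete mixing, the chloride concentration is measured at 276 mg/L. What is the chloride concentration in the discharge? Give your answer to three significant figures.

1280 mg/L

Mass balance: 6.100·28.00 + 1.510·Cₑ = 7.610·276.0
→ Cₑ = (7.610·276.0 − 6.100·28.00) / 1.510 = 1278 mg/L.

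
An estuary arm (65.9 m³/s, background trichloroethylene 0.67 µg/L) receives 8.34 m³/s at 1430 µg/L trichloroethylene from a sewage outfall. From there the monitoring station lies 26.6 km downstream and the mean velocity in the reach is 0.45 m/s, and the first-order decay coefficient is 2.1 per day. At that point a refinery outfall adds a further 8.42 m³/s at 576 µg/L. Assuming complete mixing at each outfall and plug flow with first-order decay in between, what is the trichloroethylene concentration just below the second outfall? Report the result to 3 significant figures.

93.1 µg/L

Mass balance: C = (65.90·0.6700 + 8.340·1430) / 74.24 = 11970/74.24 = 161.2 µg/L; combined flow 74.24 m³/s.
Travel time t = 26.6·1000 / 0.45 = 59110 s = 16.42 h.
First-order decay: C = 161.2·exp(−k·t) = 161.2·0.2377 = 38.33 µg/L.
At the second outfall, C = (74.24·38.33 + 8.420·576.0) / (74.24 + 8.420) = 93.10 µg/L.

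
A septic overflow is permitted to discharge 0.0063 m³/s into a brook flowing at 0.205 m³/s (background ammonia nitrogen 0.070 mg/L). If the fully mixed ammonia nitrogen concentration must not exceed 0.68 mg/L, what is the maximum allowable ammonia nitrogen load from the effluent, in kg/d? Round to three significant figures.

11.2 kg/d

Mass balance at the limit: 0.2050·0.07000 + 0.006300·Cₑ = 0.2113·0.68 → Cₑ = 20.53 mg/L.
Load = 0.006300 m³/s × 20.53 g/m³ × 86 400 s/d = 11.17 kg/d.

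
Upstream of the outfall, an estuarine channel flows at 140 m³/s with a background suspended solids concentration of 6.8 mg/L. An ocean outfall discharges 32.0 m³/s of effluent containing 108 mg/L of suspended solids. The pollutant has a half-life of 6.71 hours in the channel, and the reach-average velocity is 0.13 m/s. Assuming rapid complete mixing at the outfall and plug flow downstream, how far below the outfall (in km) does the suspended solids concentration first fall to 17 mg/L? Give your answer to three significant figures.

Mass balance: C = (140.0·6.800 + 32.00·108.0) / 172.0 = 4408/172.0 = 25.63 mg/L.
Half-life 6.71 h → k = ln 2 / 6.71 = 0.1033 h⁻¹ = 2.479 d⁻¹.
Set 25.63·exp(−k·t) = 17 → t = ln(25.63/17)/k = 14300 s = 3.974 h.
Distance = v·t = 0.13·14300 = 1860 m = 1.860 km.

1.86 km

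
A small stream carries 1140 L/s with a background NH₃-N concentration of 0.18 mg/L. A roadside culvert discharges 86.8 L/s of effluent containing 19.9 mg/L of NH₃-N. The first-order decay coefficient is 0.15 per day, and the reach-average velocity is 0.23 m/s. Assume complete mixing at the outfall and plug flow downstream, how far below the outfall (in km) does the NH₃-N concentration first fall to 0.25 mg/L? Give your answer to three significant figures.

Mass balance: C = (1140·0.1800 + 86.80·19.90) / 1227 = 1933/1227 = 1.575 mg/L.
Set 1.575·exp(−k·t) = 0.25 → t = ln(1.575/0.25)/k = 1060000 s = 294.5 h.
Distance = v·t = 0.23·1060000 = 243900 m = 243.9 km.

244 km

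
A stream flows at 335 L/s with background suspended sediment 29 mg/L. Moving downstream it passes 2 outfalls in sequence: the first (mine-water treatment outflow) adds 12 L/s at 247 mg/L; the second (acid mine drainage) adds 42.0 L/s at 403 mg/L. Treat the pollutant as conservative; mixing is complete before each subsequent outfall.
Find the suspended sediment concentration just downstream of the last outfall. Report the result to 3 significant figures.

Outfall 1: combined Q = 347.0 L/s; C = (335.0·29.00 + 12.00·247.0)/347.0 = 36.54 mg/L.
Outfall 2: combined Q = 389.0 L/s; C = (347.0·36.54 + 42.00·403.0)/389.0 = 76.11 mg/L.

76.1 mg/L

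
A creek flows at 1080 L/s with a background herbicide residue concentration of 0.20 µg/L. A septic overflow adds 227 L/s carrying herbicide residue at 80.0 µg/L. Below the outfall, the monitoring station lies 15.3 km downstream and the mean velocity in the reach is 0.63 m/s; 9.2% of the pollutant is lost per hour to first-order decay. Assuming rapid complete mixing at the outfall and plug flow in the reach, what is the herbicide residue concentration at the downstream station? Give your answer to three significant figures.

7.33 µg/L

Mixed concentration C = ΣQC/ΣQ = (1080·0.2000 + 227.0·80.00) / 1307 = 18380/1307 = 14.06 µg/L.
Travel time t = 15.3·1000 / 0.63 = 24290 s = 6.746 h.
9.2%/h lost → k = −ln(1 − 0.092) = 0.09651 h⁻¹.
Decay over the reach: 14.06·exp(−kt) = 14.06·0.5215 = 7.332 µg/L.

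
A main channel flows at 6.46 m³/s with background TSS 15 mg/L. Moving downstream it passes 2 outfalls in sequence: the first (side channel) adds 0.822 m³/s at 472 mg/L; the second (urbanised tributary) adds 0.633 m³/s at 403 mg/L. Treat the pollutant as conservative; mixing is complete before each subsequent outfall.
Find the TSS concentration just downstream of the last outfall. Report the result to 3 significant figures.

Outfall 1: combined Q = 7.282 m³/s; C = (6.460·15.00 + 0.8220·472.0)/7.282 = 66.59 mg/L.
Outfall 2: combined Q = 7.915 m³/s; C = (7.282·66.59 + 0.6330·403.0)/7.915 = 93.49 mg/L.

93.5 mg/L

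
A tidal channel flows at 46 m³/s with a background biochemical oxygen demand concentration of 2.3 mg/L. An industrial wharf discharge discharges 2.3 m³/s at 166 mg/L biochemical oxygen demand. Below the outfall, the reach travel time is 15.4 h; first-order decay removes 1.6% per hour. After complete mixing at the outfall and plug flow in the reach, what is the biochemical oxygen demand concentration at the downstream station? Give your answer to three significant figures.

Mixed concentration C = ΣQC/ΣQ = (46.00·2.300 + 2.300·166.0) / 48.30 = 487.6/48.30 = 10.10 mg/L.
1.6%/h lost → k = −ln(1 − 0.016) = 0.01613 h⁻¹.
After decay, C = 10.10 × e^(−kt) = 10.10 × 0.7801 = 7.875 mg/L.

7.87 mg/L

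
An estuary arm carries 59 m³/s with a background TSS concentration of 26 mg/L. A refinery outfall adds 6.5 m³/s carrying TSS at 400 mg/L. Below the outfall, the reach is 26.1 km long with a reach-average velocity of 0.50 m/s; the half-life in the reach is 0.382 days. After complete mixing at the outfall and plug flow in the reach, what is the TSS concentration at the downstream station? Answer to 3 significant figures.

After mixing, C = (59.00·26.00 + 6.500·400.0) / 65.50 = 4134/65.50 = 63.11 mg/L.
Travel time t = 26.1·1000 / 0.50 = 52200 s = 14.50 h.
Half-life 0.382 d → k = ln 2 / 0.382 = 1.815 d⁻¹.
Applying C = C₀e^(−kt): 63.11 × 0.3341 = 21.09 mg/L.

21.1 mg/L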